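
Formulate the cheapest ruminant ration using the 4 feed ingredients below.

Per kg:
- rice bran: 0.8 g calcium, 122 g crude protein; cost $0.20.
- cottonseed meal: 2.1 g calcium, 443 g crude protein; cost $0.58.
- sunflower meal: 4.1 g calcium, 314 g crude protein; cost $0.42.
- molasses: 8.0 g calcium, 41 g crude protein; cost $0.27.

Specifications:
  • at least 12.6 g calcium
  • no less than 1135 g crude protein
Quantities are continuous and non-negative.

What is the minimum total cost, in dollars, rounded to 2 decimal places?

$1.51

This is a linear program. Let x1 = kg of rice bran, x2 = kg of cottonseed meal, x3 = kg of sunflower meal, x4 = kg of molasses.
Minimise 0.2x1 + 0.58x2 + 0.42x3 + 0.27x4 with:
  0.8x1 + 2.1x2 + 4.1x3 + 8x4 ≥ 12.6   (calcium)
  122x1 + 443x2 + 314x3 + 41x4 ≥ 1135   (crude protein)
  x1, x2, x3, x4 ≥ 0.
The cheapest feasible vertex uses only cottonseed meal, sunflower meal; rice bran, molasses are not used. There the calcium and crude protein constraints are tight.
So cottonseed meal = 0.6026 kg, sunflower meal = 2.765 kg.
Objective = 0.58·0.6026 + 0.42·2.765 = 1.5108.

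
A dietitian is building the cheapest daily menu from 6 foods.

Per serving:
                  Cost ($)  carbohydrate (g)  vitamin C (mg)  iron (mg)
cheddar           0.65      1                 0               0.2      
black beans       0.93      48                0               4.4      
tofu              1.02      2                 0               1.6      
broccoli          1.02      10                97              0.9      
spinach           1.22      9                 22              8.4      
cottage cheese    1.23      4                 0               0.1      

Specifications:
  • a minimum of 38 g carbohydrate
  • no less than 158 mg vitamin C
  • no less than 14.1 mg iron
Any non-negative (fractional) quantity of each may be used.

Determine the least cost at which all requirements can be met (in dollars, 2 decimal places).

$3.29

Let x1 = servings of cheddar, x2 = servings of black beans, x3 = servings of tofu, x4 = servings of broccoli, x5 = servings of spinach, x6 = servings of cottage cheese.
min 0.65x1 + 0.93x2 + 1.02x3 + 1.02x4 + 1.22x5 + 1.23x6 subject to:
  1x1 + 48x2 + 2x3 + 10x4 + 9x5 + 4x6 ≥ 38   (carbohydrate)
  97x4 + 22x5 ≥ 158   (vitamin C)
  0.2x1 + 4.4x2 + 1.6x3 + 0.9x4 + 8.4x5 + 0.1x6 ≥ 14.1   (iron)
  x1, x2, x3, x4, x5, x6 ≥ 0.
The minimum-cost mix takes nothing from cheddar, tofu, cottage cheese — only black beans, broccoli, spinach. The carbohydrate, vitamin C, iron requirements are met with equality.
Optimal quantities: black beans = 0.2554 servings, broccoli = 1.31 servings, spinach = 1.404 servings.
Cost = 0.93·0.2554 + 1.02·1.31 + 1.22·1.404 = 3.2866.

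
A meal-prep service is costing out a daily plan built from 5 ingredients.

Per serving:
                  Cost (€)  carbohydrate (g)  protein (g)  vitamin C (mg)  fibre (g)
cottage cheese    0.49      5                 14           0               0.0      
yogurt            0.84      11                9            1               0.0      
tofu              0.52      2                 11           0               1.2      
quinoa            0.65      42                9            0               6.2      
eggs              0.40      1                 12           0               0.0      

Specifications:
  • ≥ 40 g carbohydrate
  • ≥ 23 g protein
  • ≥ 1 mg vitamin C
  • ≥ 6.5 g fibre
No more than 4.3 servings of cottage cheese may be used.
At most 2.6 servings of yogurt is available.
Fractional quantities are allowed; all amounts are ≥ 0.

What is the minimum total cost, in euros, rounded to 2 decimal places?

€1.67

This is a linear program. Let x1 = servings of cottage cheese, x2 = servings of yogurt, x3 = servings of tofu, x4 = servings of quinoa, x5 = servings of eggs.
Minimise 0.49x1 + 0.84x2 + 0.52x3 + 0.65x4 + 0.4x5 subject to:
  5x1 + 11x2 + 2x3 + 42x4 + 1x5 ≥ 40   (carbohydrate)
  14x1 + 9x2 + 11x3 + 9x4 + 12x5 ≥ 23   (protein)
  1x2 ≥ 1   (vitamin C)
  1.2x3 + 6.2x4 ≥ 6.5   (fibre)
  x1 ≤ 4.3
  x2 ≤ 2.6
  x1, x2, x3, x4, x5 ≥ 0.
At the optimum only yogurt, quinoa, eggs are positive (cottage cheese, tofu = 0). The protein, vitamin C, fibre requirements are met with equality.
Optimal quantities: yogurt = 1 serving, quinoa = 1.048 servings, eggs = 0.3804 servings.
Total cost: 0.84·1 + 0.65·1.048 + 0.4·0.3804 = 1.6734.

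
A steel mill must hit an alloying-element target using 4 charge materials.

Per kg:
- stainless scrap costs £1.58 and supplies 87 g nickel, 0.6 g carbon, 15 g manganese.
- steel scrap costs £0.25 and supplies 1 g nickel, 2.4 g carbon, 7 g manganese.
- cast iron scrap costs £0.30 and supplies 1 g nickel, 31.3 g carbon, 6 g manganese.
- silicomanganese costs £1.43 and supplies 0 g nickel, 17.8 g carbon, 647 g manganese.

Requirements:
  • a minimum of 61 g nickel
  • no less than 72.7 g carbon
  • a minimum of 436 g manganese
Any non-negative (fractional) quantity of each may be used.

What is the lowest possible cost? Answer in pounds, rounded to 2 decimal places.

This is a linear program. Let x1 = kg of stainless scrap, x2 = kg of steel scrap, x3 = kg of cast iron scrap, x4 = kg of silicomanganese.
min 1.58x1 + 0.25x2 + 0.3x3 + 1.43x4 subject to:
  87x1 + 1x2 + 1x3 ≥ 61   (nickel)
  0.6x1 + 2.4x2 + 31.3x3 + 17.8x4 ≥ 72.7   (carbon)
  15x1 + 7x2 + 6x3 + 647x4 ≥ 436   (manganese)
  x1, x2, x3, x4 ≥ 0.
The cheapest feasible vertex uses only stainless scrap, cast iron scrap, silicomanganese; steel scrap is not used. There the nickel, carbon, manganese constraints are tight.
So stainless scrap = 0.6788 kg, cast iron scrap = 1.946 kg, silicomanganese = 0.6401 kg.
Cost = 1.58·0.6788 + 0.3·1.946 + 1.43·0.6401 = 2.5716.

£2.57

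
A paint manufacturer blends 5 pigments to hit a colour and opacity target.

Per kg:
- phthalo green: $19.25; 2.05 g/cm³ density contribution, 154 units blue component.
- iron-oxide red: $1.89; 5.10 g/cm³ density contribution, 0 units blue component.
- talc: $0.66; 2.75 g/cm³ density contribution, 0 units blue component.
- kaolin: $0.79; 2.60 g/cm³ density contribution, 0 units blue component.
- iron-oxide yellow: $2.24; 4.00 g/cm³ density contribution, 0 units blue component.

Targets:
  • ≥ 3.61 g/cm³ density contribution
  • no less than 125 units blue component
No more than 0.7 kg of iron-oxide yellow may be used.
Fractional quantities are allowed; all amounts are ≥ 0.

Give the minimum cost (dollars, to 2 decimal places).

Let x1 = kg of phthalo green, x2 = kg of iron-oxide red, x3 = kg of talc, x4 = kg of kaolin, x5 = kg of iron-oxide yellow.
Minimise 19.25x1 + 1.89x2 + 0.66x3 + 0.79x4 + 2.24x5 subject to:
  2.05x1 + 5.1x2 + 2.75x3 + 2.6x4 + 4x5 ≥ 3.61   (density contribution)
  154x1 ≥ 125   (blue component)
  x5 ≤ 0.7
  x1, x2, x3, x4, x5 ≥ 0.
The minimum-cost mix takes nothing from iron-oxide red, kaolin, iron-oxide yellow — only phthalo green, talc. There the density contribution and blue component constraints are tight.
That vertex is x1 = 0.8117, x3 = 0.7077.
Cost = 19.25·0.8117 + 0.66·0.7077 = 16.0923.

$16.09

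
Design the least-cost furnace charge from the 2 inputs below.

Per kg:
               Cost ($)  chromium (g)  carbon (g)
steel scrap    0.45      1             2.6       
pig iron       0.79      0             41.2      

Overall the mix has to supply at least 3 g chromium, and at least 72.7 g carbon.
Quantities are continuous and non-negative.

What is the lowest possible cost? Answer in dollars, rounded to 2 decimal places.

Treat it as an LP. Let x1 = kg of steel scrap, x2 = kg of pig iron.
Minimize 0.45x1 + 0.79x2 s.t.:
  1x1 ≥ 3   (chromium)
  2.6x1 + 41.2x2 ≥ 72.7   (carbon)
  x1, x2 ≥ 0.
Both inputs are positive at the optimum. There the chromium and carbon constraints are tight.
That vertex is x1 = 3, x2 = 1.575.
Total cost: 0.45·3 + 0.79·1.575 = 2.5943.

$2.59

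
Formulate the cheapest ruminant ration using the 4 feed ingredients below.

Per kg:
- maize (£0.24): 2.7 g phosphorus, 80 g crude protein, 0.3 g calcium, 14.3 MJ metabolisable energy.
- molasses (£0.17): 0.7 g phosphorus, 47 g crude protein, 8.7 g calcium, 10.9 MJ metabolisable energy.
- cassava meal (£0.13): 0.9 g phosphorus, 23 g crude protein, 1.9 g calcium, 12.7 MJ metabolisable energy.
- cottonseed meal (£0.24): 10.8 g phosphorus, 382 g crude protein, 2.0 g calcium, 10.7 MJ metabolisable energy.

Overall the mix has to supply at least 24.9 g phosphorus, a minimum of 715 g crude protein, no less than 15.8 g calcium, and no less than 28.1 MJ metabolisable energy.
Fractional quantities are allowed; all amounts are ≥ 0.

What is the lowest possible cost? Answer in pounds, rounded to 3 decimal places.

£0.755

Treat it as an LP. Let x1 = kg of maize, x2 = kg of molasses, x3 = kg of cassava meal, x4 = kg of cottonseed meal.
Minimize 0.24x1 + 0.17x2 + 0.13x3 + 0.24x4 s.t.:
  2.7x1 + 0.7x2 + 0.9x3 + 10.8x4 ≥ 24.9   (phosphorus)
  80x1 + 47x2 + 23x3 + 382x4 ≥ 715   (crude protein)
  0.3x1 + 8.7x2 + 1.9x3 + 2x4 ≥ 15.8   (calcium)
  14.3x1 + 10.9x2 + 12.7x3 + 10.7x4 ≥ 28.1   (metabolisable energy)
  x1, x2, x3, x4 ≥ 0.
The minimum-cost mix takes nothing from maize, cassava meal — only molasses, cottonseed meal. The phosphorus and calcium requirements are met with equality.
That vertex is x2 = 1.306, x4 = 2.221.
Cost = 0.17·1.306 + 0.24·2.221 = 0.75506.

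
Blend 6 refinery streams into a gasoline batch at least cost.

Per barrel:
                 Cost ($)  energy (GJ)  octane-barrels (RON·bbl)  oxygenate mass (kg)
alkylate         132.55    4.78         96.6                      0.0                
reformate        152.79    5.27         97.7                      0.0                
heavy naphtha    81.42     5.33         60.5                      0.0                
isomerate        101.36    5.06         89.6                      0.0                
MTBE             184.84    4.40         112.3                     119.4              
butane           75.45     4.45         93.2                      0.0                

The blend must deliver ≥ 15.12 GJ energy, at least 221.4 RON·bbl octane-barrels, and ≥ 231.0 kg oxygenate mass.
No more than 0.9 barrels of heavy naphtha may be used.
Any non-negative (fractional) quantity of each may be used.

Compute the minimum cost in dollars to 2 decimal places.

Let x1 = barrels of alkylate, x2 = barrels of reformate, x3 = barrels of heavy naphtha, x4 = barrels of isomerate, x5 = barrels of MTBE, x6 = barrels of butane.
Minimize 132.55x1 + 152.79x2 + 81.42x3 + 101.36x4 + 184.84x5 + 75.45x6 subject to:
  4.78x1 + 5.27x2 + 5.33x3 + 5.06x4 + 4.4x5 + 4.45x6 ≥ 15.12   (energy)
  96.6x1 + 97.7x2 + 60.5x3 + 89.6x4 + 112.3x5 + 93.2x6 ≥ 221.4   (octane-barrels)
  119.4x5 ≥ 231   (oxygenate mass)
  x3 ≤ 0.9
  x1, x2, x3, x4, x5, x6 ≥ 0.
The cheapest feasible vertex uses only heavy naphtha, MTBE, butane; alkylate, reformate, isomerate are not used. Binding constraints: energy, oxygenate mass, the heavy naphtha cap.
Optimal quantities: heavy naphtha = 0.9 barrels, MTBE = 1.9347 barrels, butane = 0.40684 barrels.
Total cost: 81.42·0.9 + 184.84·1.9347 + 75.45·0.40684 = 461.5840.

$461.58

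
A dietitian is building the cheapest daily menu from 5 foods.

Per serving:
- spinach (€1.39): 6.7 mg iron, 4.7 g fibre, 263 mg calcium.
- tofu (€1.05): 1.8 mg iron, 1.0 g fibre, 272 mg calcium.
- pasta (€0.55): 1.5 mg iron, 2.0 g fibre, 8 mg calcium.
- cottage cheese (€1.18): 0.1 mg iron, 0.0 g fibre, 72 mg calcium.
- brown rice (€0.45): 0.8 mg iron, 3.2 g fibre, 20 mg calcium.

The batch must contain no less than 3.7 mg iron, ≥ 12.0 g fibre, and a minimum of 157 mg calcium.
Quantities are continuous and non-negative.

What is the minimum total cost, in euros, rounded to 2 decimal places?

Treat it as an LP. Let x1 = servings of spinach, x2 = servings of tofu, x3 = servings of pasta, x4 = servings of cottage cheese, x5 = servings of brown rice.
Minimize 1.39x1 + 1.05x2 + 0.55x3 + 1.18x4 + 0.45x5 with:
  6.7x1 + 1.8x2 + 1.5x3 + 0.1x4 + 0.8x5 ≥ 3.7   (iron)
  4.7x1 + 1x2 + 2x3 + 3.2x5 ≥ 12   (fibre)
  263x1 + 272x2 + 8x3 + 72x4 + 20x5 ≥ 157   (calcium)
  x1, x2, x3, x4, x5 ≥ 0.
The optimal basis is {spinach, brown rice}; tofu, pasta, cottage cheese drop out. The fibre and calcium requirements are met with equality.
Solving gives x1 = 0.351, x5 = 3.234.
Objective = 1.39·0.351 + 0.45·3.234 = 1.9432.

€1.94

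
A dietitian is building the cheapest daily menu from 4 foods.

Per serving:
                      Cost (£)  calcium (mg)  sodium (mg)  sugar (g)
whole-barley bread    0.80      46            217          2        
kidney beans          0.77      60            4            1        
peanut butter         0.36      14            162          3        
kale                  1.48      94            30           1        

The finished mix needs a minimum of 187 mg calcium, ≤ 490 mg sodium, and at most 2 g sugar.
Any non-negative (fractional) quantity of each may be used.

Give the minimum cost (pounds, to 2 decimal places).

Let x1 = servings of whole-barley bread, x2 = servings of kidney beans, x3 = servings of peanut butter, x4 = servings of kale.
Minimise 0.8x1 + 0.77x2 + 0.36x3 + 1.48x4 with:
  46x1 + 60x2 + 14x3 + 94x4 ≥ 187   (calcium)
  217x1 + 4x2 + 162x3 + 30x4 ≤ 490   (sodium)
  2x1 + 1x2 + 3x3 + 1x4 ≤ 2   (sugar)
  x1, x2, x3, x4 ≥ 0.
The cheapest feasible vertex uses only kidney beans, kale; whole-barley bread, peanut butter are not used. Binding constraints: calcium and sugar.
Solving gives x2 = 0.02941, x4 = 1.971.
Cost = 0.77·0.02941 + 1.48·1.971 = 2.9397.

£2.94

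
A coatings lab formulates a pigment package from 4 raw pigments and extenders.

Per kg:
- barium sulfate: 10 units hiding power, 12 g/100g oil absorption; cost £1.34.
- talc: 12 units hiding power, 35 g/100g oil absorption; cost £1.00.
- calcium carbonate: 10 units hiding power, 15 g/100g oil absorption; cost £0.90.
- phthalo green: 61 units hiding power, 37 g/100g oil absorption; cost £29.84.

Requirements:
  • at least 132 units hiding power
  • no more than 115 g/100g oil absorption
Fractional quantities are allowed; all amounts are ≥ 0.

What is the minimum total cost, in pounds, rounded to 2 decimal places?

Let x1 = kg of barium sulfate, x2 = kg of talc, x3 = kg of calcium carbonate, x4 = kg of phthalo green.
Minimise 1.34x1 + 1x2 + 0.9x3 + 29.84x4 subject to:
  10x1 + 12x2 + 10x3 + 61x4 ≥ 132   (hiding power)
  12x1 + 35x2 + 15x3 + 37x4 ≤ 115   (oil absorption)
  x1, x2, x3, x4 ≥ 0.
The optimal basis is {barium sulfate, phthalo green}; talc, calcium carbonate drop out. Binding constraints: hiding power and oil absorption.
Solving gives x1 = 5.8867, x4 = 1.1989.
Total cost: 1.34·5.8867 + 29.84·1.1989 = 43.6634.

£43.66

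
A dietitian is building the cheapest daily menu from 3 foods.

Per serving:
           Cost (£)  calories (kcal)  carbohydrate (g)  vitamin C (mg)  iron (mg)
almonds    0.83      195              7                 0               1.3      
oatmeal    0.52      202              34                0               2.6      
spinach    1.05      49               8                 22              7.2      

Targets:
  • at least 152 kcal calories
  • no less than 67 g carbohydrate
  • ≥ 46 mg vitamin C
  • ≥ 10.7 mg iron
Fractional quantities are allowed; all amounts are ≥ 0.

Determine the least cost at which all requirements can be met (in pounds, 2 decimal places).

£2.96

Let x1 = servings of almonds, x2 = servings of oatmeal, x3 = servings of spinach.
Minimise 0.83x1 + 0.52x2 + 1.05x3 with:
  195x1 + 202x2 + 49x3 ≥ 152   (calories)
  7x1 + 34x2 + 8x3 ≥ 67   (carbohydrate)
  22x3 ≥ 46   (vitamin C)
  1.3x1 + 2.6x2 + 7.2x3 ≥ 10.7   (iron)
  x1, x2, x3 ≥ 0.
The optimal basis is {oatmeal, spinach}; almonds drops out. The carbohydrate and vitamin C requirements are met with equality.
So oatmeal = 1.479 servings, spinach = 2.091 servings.
Total cost: 0.52·1.479 + 1.05·2.091 = 2.9646.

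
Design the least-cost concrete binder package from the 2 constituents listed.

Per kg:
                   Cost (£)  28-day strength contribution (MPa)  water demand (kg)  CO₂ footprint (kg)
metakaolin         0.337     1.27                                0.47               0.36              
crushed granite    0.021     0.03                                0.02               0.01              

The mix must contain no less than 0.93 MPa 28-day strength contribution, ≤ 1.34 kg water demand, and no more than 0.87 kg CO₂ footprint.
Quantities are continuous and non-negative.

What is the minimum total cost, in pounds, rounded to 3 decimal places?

£0.247

Let x1 = kg of metakaolin, x2 = kg of crushed granite.
Minimise 0.337x1 + 0.021x2 with:
  1.27x1 + 0.03x2 ≥ 0.93   (28-day strength contribution)
  0.47x1 + 0.02x2 ≤ 1.34   (water demand)
  0.36x1 + 0.01x2 ≤ 0.87   (CO₂ footprint)
  x1, x2 ≥ 0.
The cheapest feasible vertex uses only metakaolin; crushed granite is not used. There the 28-day strength contribution constraint is tight.
Optimal quantities: metakaolin = 0.7323 kg.
Hence cost = 0.337·0.7323 = £0.24679.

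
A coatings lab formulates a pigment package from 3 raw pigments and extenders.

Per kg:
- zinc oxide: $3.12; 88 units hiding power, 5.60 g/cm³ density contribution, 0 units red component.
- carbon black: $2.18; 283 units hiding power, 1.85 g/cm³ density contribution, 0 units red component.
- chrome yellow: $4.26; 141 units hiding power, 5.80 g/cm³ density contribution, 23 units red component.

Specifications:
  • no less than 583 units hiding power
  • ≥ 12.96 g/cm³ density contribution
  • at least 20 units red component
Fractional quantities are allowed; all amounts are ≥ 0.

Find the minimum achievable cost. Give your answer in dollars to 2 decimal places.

$9.64

This is a linear program. Let x1 = kg of zinc oxide, x2 = kg of carbon black, x3 = kg of chrome yellow.
Minimise 3.12x1 + 2.18x2 + 4.26x3 with:
  88x1 + 283x2 + 141x3 ≥ 583   (hiding power)
  5.6x1 + 1.85x2 + 5.8x3 ≥ 12.96   (density contribution)
  23x3 ≥ 20   (red component)
  x1, x2, x3 ≥ 0.
The optimal mix uses every input. There the hiding power, density contribution, red component constraints are tight.
Solving gives x1 = 0.9765, x2 = 1.323, x3 = 0.8696.
Hence cost = 3.12·0.9765 + 2.18·1.323 + 4.26·0.8696 = $9.6353.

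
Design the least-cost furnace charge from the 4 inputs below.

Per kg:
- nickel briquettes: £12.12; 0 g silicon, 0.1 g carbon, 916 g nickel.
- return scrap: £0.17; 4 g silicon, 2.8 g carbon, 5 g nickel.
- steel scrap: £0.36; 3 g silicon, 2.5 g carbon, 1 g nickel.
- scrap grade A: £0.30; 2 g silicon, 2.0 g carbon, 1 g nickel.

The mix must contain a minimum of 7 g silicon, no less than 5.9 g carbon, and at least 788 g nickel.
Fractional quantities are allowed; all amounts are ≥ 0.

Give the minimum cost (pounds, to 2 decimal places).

Let x1 = kg of nickel briquettes, x2 = kg of return scrap, x3 = kg of steel scrap, x4 = kg of scrap grade A.
Minimize 12.12x1 + 0.17x2 + 0.36x3 + 0.3x4 s.t.:
  4x2 + 3x3 + 2x4 ≥ 7   (silicon)
  0.1x1 + 2.8x2 + 2.5x3 + 2x4 ≥ 5.9   (carbon)
  916x1 + 5x2 + 1x3 + 1x4 ≥ 788   (nickel)
  x1, x2, x3, x4 ≥ 0.
The cheapest feasible vertex uses only nickel briquettes, return scrap; steel scrap, scrap grade A are not used. Binding constraints: carbon and nickel.
Solving gives x1 = 0.8489, x2 = 2.077.
Cost = 12.12·0.8489 + 0.17·2.077 = 10.6418.

£10.64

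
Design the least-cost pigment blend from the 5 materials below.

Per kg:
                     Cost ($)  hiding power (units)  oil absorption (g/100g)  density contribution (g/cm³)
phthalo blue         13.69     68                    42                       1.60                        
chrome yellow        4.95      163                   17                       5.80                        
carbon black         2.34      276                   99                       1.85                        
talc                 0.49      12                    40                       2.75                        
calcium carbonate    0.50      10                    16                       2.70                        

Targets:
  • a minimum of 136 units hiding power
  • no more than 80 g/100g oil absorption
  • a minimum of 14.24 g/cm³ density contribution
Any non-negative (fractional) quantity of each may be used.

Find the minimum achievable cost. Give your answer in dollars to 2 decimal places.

$4.66

Let x1 = kg of phthalo blue, x2 = kg of chrome yellow, x3 = kg of carbon black, x4 = kg of talc, x5 = kg of calcium carbonate.
Minimize 13.69x1 + 4.95x2 + 2.34x3 + 0.49x4 + 0.5x5 subject to:
  68x1 + 163x2 + 276x3 + 12x4 + 10x5 ≥ 136   (hiding power)
  42x1 + 17x2 + 99x3 + 40x4 + 16x5 ≤ 80   (oil absorption)
  1.6x1 + 5.8x2 + 1.85x3 + 2.75x4 + 2.7x5 ≥ 14.24   (density contribution)
  x1, x2, x3, x4, x5 ≥ 0.
The cheapest feasible vertex uses only chrome yellow, carbon black, calcium carbonate; phthalo blue, talc are not used. The hiding power, oil absorption, density contribution requirements are met with equality.
Solving gives x2 = 0.4967, x3 = 0.04819, x5 = 4.174.
Objective = 4.95·0.4967 + 2.34·0.04819 + 0.5·4.174 = 4.6584.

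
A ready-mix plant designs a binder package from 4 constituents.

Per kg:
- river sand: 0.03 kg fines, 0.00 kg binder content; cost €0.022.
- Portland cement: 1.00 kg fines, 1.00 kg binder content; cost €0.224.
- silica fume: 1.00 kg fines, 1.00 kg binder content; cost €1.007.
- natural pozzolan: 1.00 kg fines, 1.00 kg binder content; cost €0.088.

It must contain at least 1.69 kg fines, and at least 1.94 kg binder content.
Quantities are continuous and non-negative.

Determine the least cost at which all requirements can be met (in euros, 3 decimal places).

Let x1 = kg of river sand, x2 = kg of Portland cement, x3 = kg of silica fume, x4 = kg of natural pozzolan.
min 0.022x1 + 0.224x2 + 1.007x3 + 0.088x4 subject to:
  0.03x1 + 1x2 + 1x3 + 1x4 ≥ 1.69   (fines)
  1x2 + 1x3 + 1x4 ≥ 1.94   (binder content)
  x1, x2, x3, x4 ≥ 0.
The cheapest feasible vertex uses only natural pozzolan; river sand, Portland cement, silica fume are not used. There the binder content constraint is tight.
Optimal quantities: natural pozzolan = 1.94 kg.
Cost = 0.088·1.94 = 0.17072.

€0.171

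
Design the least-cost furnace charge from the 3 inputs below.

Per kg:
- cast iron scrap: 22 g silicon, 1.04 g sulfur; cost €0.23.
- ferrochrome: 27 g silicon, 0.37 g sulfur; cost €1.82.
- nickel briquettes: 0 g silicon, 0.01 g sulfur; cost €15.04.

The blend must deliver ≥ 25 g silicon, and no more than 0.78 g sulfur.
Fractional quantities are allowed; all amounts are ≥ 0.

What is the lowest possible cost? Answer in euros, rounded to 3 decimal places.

€0.943

Let x1 = kg of cast iron scrap, x2 = kg of ferrochrome, x3 = kg of nickel briquettes.
Minimise 0.23x1 + 1.82x2 + 15.04x3 with:
  22x1 + 27x2 ≥ 25   (silicon)
  1.04x1 + 0.37x2 + 0.01x3 ≤ 0.78   (sulfur)
  x1, x2, x3 ≥ 0.
The cheapest feasible vertex uses only cast iron scrap, ferrochrome; nickel briquettes is not used. Binding constraints: silicon and sulfur.
That vertex is x1 = 0.5923, x2 = 0.4433.
Objective = 0.23·0.5923 + 1.82·0.4433 = 0.94304.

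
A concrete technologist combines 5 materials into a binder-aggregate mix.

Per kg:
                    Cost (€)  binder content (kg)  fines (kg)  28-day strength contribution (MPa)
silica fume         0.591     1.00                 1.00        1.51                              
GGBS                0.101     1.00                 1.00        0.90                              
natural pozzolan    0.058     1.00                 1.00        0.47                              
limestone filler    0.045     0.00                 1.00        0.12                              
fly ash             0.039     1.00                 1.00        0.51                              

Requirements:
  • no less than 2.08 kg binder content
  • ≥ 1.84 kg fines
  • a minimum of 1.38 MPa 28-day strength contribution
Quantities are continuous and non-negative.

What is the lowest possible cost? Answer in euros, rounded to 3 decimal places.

€0.106

Let x1 = kg of silica fume, x2 = kg of GGBS, x3 = kg of natural pozzolan, x4 = kg of limestone filler, x5 = kg of fly ash.
Minimise 0.591x1 + 0.101x2 + 0.058x3 + 0.045x4 + 0.039x5 s.t.:
  1x1 + 1x2 + 1x3 + 1x5 ≥ 2.08   (binder content)
  1x1 + 1x2 + 1x3 + 1x4 + 1x5 ≥ 1.84   (fines)
  1.51x1 + 0.9x2 + 0.47x3 + 0.12x4 + 0.51x5 ≥ 1.38   (28-day strength contribution)
  x1, x2, x3, x4, x5 ≥ 0.
The optimal basis is {fly ash}; silica fume, GGBS, natural pozzolan, limestone filler drop out. There the 28-day strength contribution constraint is tight.
Optimal quantities: fly ash = 2.706 kg.
Cost = 0.039·2.706 = 0.10553.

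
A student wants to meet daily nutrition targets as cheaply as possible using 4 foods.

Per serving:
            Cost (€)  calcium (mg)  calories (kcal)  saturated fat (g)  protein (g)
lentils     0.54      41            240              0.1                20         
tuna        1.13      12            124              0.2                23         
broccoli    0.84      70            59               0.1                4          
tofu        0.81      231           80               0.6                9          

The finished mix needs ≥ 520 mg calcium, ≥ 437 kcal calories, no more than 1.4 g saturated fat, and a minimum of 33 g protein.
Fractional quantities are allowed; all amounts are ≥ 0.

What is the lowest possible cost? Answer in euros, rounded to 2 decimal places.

€2.27

Let x1 = servings of lentils, x2 = servings of tuna, x3 = servings of broccoli, x4 = servings of tofu.
min 0.54x1 + 1.13x2 + 0.84x3 + 0.81x4 with:
  41x1 + 12x2 + 70x3 + 231x4 ≥ 520   (calcium)
  240x1 + 124x2 + 59x3 + 80x4 ≥ 437   (calories)
  0.1x1 + 0.2x2 + 0.1x3 + 0.6x4 ≤ 1.4   (saturated fat)
  20x1 + 23x2 + 4x3 + 9x4 ≥ 33   (protein)
  x1, x2, x3, x4 ≥ 0.
The minimum-cost mix takes nothing from tuna, broccoli — only lentils, tofu. There the calcium and calories constraints are tight.
So lentils = 1.138 servings, tofu = 2.049 servings.
Cost = 0.54·1.138 + 0.81·2.049 = 2.2742.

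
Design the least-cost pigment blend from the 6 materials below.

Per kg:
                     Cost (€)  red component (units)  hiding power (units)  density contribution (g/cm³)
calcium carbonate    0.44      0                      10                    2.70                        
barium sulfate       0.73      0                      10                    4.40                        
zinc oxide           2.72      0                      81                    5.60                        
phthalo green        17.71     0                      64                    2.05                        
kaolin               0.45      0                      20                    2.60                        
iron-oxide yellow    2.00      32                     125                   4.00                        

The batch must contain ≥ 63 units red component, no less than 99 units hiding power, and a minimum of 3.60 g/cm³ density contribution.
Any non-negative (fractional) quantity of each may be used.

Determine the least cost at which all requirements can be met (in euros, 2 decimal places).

€3.94

Let x1 = kg of calcium carbonate, x2 = kg of barium sulfate, x3 = kg of zinc oxide, x4 = kg of phthalo green, x5 = kg of kaolin, x6 = kg of iron-oxide yellow.
Minimise 0.44x1 + 0.73x2 + 2.72x3 + 17.71x4 + 0.45x5 + 2x6 s.t.:
  32x6 ≥ 63   (red component)
  10x1 + 10x2 + 81x3 + 64x4 + 20x5 + 125x6 ≥ 99   (hiding power)
  2.7x1 + 4.4x2 + 5.6x3 + 2.05x4 + 2.6x5 + 4x6 ≥ 3.6   (density contribution)
  x1, x2, x3, x4, x5, x6 ≥ 0.
The optimal basis is {iron-oxide yellow}; calcium carbonate, barium sulfate, zinc oxide, phthalo green, kaolin drop out. Binding constraint: red component.
That vertex is x6 = 1.969.
Hence cost = 2·1.969 = €3.9380.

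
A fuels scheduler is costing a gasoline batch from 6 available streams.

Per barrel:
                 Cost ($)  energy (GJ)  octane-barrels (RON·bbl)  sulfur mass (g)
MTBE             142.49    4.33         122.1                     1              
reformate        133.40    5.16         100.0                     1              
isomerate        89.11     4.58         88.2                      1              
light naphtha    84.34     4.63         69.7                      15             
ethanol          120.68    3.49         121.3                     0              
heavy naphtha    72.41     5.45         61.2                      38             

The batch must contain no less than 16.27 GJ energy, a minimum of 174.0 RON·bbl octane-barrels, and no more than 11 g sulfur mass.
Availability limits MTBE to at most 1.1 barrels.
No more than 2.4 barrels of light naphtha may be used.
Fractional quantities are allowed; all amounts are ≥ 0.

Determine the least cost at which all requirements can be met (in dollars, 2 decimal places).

$309.75

Let x1 = barrels of MTBE, x2 = barrels of reformate, x3 = barrels of isomerate, x4 = barrels of light naphtha, x5 = barrels of ethanol, x6 = barrels of heavy naphtha.
min 142.49x1 + 133.4x2 + 89.11x3 + 84.34x4 + 120.68x5 + 72.41x6 with:
  4.33x1 + 5.16x2 + 4.58x3 + 4.63x4 + 3.49x5 + 5.45x6 ≥ 16.27   (energy)
  122.1x1 + 100x2 + 88.2x3 + 69.7x4 + 121.3x5 + 61.2x6 ≥ 174   (octane-barrels)
  1x1 + 1x2 + 1x3 + 15x4 + 38x6 ≤ 11   (sulfur mass)
  x1 ≤ 1.1
  x4 ≤ 2.4
  x1, x2, x3, x4, x5, x6 ≥ 0.
The cheapest feasible vertex uses only isomerate, heavy naphtha; MTBE, reformate, light naphtha, ethanol are not used. Binding constraints: energy and sulfur mass.
Solving gives x3 = 3.3116, x6 = 0.20233.
Total cost: 89.11·3.3116 + 72.41·0.20233 = 309.7474.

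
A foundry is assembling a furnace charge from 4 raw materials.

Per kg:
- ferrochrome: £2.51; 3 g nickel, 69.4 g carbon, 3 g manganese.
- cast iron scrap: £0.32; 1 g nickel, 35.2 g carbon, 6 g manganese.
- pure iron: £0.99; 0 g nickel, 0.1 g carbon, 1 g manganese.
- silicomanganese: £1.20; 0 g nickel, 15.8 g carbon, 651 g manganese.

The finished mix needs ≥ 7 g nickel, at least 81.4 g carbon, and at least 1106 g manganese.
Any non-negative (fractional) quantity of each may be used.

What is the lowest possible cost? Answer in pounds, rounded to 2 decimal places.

£4.20

Set it up as a linear program. Let x1 = kg of ferrochrome, x2 = kg of cast iron scrap, x3 = kg of pure iron, x4 = kg of silicomanganese.
min 2.51x1 + 0.32x2 + 0.99x3 + 1.2x4 subject to:
  3x1 + 1x2 ≥ 7   (nickel)
  69.4x1 + 35.2x2 + 0.1x3 + 15.8x4 ≥ 81.4   (carbon)
  3x1 + 6x2 + 1x3 + 651x4 ≥ 1106   (manganese)
  x1, x2, x3, x4 ≥ 0.
At the optimum only cast iron scrap, silicomanganese are positive (ferrochrome, pure iron = 0). The nickel and manganese requirements are met with equality.
That vertex is x2 = 7, x4 = 1.634.
Total cost: 0.32·7 + 1.2·1.634 = 4.2008.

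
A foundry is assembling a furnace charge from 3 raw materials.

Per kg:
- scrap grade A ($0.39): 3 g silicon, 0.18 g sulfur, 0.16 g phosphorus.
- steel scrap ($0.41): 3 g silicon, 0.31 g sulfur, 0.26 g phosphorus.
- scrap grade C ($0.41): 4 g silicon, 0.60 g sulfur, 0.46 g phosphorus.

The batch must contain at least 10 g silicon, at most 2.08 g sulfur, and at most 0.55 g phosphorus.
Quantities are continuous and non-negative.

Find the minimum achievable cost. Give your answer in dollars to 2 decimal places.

$1.29

Treat it as an LP. Let x1 = kg of scrap grade A, x2 = kg of steel scrap, x3 = kg of scrap grade C.
Minimise 0.39x1 + 0.41x2 + 0.41x3 subject to:
  3x1 + 3x2 + 4x3 ≥ 10   (silicon)
  0.18x1 + 0.31x2 + 0.6x3 ≤ 2.08   (sulfur)
  0.16x1 + 0.26x2 + 0.46x3 ≤ 0.55   (phosphorus)
  x1, x2, x3 ≥ 0.
The minimum-cost mix takes nothing from steel scrap — only scrap grade A, scrap grade C. Binding constraints: silicon and phosphorus.
So scrap grade A = 3.243 kg, scrap grade C = 0.06757 kg.
Cost = 0.39·3.243 + 0.41·0.06757 = 1.2925.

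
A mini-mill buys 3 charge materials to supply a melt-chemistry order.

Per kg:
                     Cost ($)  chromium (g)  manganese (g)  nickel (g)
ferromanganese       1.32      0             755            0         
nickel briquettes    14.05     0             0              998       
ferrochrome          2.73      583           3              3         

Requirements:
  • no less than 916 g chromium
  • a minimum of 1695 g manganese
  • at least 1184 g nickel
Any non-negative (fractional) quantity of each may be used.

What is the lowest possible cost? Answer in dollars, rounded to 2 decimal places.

Treat it as an LP. Let x1 = kg of ferromanganese, x2 = kg of nickel briquettes, x3 = kg of ferrochrome.
min 1.32x1 + 14.05x2 + 2.73x3 with:
  583x3 ≥ 916   (chromium)
  755x1 + 3x3 ≥ 1695   (manganese)
  998x2 + 3x3 ≥ 1184   (nickel)
  x1, x2, x3 ≥ 0.
The optimal mix uses every input. The chromium, manganese, nickel requirements are met with equality.
Optimal quantities: ferromanganese = 2.239 kg, nickel briquettes = 1.182 kg, ferrochrome = 1.571 kg.
Hence cost = 1.32·2.239 + 14.05·1.182 + 2.73·1.571 = $23.8514.

$23.85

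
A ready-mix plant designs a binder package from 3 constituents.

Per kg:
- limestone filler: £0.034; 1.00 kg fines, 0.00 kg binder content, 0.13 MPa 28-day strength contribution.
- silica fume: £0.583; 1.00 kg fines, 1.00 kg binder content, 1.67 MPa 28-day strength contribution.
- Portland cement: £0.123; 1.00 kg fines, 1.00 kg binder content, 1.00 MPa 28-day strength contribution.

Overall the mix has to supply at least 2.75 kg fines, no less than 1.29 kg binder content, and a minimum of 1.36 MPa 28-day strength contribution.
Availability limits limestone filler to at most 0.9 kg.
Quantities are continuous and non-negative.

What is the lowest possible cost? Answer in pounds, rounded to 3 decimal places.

Set it up as a linear program. Let x1 = kg of limestone filler, x2 = kg of silica fume, x3 = kg of Portland cement.
Minimise 0.034x1 + 0.583x2 + 0.123x3 with:
  1x1 + 1x2 + 1x3 ≥ 2.75   (fines)
  1x2 + 1x3 ≥ 1.29   (binder content)
  0.13x1 + 1.67x2 + 1x3 ≥ 1.36   (28-day strength contribution)
  x1 ≤ 0.9
  x1, x2, x3 ≥ 0.
The optimal basis is {limestone filler, Portland cement}; silica fume drops out. Binding constraints: fines and the limestone filler cap.
Solving gives x1 = 0.9, x3 = 1.85.
Hence cost = 0.034·0.9 + 0.123·1.85 = £0.25815.

£0.258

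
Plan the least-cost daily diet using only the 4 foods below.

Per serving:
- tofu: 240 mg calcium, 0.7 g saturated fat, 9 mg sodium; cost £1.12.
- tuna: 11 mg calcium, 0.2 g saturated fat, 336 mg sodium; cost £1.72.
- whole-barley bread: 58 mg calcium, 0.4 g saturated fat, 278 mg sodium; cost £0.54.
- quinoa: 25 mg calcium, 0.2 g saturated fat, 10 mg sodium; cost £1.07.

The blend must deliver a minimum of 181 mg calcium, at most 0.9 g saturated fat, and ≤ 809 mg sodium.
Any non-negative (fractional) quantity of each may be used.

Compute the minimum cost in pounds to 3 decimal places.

£0.845

Set it up as a linear program. Let x1 = servings of tofu, x2 = servings of tuna, x3 = servings of whole-barley bread, x4 = servings of quinoa.
min 1.12x1 + 1.72x2 + 0.54x3 + 1.07x4 subject to:
  240x1 + 11x2 + 58x3 + 25x4 ≥ 181   (calcium)
  0.7x1 + 0.2x2 + 0.4x3 + 0.2x4 ≤ 0.9   (saturated fat)
  9x1 + 336x2 + 278x3 + 10x4 ≤ 809   (sodium)
  x1, x2, x3, x4 ≥ 0.
The optimal basis is {tofu}; tuna, whole-barley bread, quinoa drop out. There the calcium constraint is tight.
Solving gives x1 = 0.7542.
Total cost: 1.12·0.7542 = 0.84470.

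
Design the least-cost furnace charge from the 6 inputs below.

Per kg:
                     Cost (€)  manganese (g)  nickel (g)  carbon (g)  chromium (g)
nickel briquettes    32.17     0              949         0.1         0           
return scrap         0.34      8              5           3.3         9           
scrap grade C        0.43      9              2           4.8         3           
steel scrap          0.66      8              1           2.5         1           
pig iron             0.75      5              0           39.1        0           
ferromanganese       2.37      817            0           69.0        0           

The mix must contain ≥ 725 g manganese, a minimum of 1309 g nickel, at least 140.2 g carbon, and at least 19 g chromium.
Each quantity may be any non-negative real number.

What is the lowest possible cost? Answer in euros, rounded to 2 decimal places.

Let x1 = kg of nickel briquettes, x2 = kg of return scrap, x3 = kg of scrap grade C, x4 = kg of steel scrap, x5 = kg of pig iron, x6 = kg of ferromanganese.
min 32.17x1 + 0.34x2 + 0.43x3 + 0.66x4 + 0.75x5 + 2.37x6 s.t.:
  8x2 + 9x3 + 8x4 + 5x5 + 817x6 ≥ 725   (manganese)
  949x1 + 5x2 + 2x3 + 1x4 ≥ 1309   (nickel)
  0.1x1 + 3.3x2 + 4.8x3 + 2.5x4 + 39.1x5 + 69x6 ≥ 140.2   (carbon)
  9x2 + 3x3 + 1x4 ≥ 19   (chromium)
  x1, x2, x3, x4, x5, x6 ≥ 0.
The optimal basis is {nickel briquettes, return scrap, pig iron, ferromanganese}; scrap grade C, steel scrap drop out. Binding constraints: manganese, nickel, carbon, chromium.
Solving gives x1 = 1.3682, x2 = 2.1111, x5 = 1.895, x6 = 0.85512.
Hence cost = 32.17·1.3682 + 0.34·2.1111 + 0.75·1.895 + 2.37·0.85512 = €48.1807.

€48.18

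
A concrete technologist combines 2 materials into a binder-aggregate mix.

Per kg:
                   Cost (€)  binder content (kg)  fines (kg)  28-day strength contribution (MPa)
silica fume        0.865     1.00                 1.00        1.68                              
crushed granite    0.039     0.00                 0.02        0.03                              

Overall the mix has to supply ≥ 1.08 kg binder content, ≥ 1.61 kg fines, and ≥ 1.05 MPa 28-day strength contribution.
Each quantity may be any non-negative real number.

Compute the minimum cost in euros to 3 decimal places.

€1.393

This is a linear program. Let x1 = kg of silica fume, x2 = kg of crushed granite.
Minimize 0.865x1 + 0.039x2 subject to:
  1x1 ≥ 1.08   (binder content)
  1x1 + 0.02x2 ≥ 1.61   (fines)
  1.68x1 + 0.03x2 ≥ 1.05   (28-day strength contribution)
  x1, x2 ≥ 0.
The minimum-cost mix takes nothing from crushed granite — only silica fume. Binding constraint: fines.
So silica fume = 1.61 kg.
Objective = 0.865·1.61 = 1.39265.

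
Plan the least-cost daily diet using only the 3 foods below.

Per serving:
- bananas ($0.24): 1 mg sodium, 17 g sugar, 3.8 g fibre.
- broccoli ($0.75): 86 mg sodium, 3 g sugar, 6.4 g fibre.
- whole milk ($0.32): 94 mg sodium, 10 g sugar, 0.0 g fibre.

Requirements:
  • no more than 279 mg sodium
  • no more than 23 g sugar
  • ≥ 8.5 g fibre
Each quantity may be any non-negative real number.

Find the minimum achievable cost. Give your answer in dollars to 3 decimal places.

$0.740

Let x1 = servings of bananas, x2 = servings of broccoli, x3 = servings of whole milk.
min 0.24x1 + 0.75x2 + 0.32x3 s.t.:
  1x1 + 86x2 + 94x3 ≤ 279   (sodium)
  17x1 + 3x2 + 10x3 ≤ 23   (sugar)
  3.8x1 + 6.4x2 ≥ 8.5   (fibre)
  x1, x2, x3 ≥ 0.
The minimum-cost mix takes nothing from whole milk — only bananas, broccoli. Binding constraints: sugar and fibre.
So bananas = 1.2495 servings, broccoli = 0.58624 servings.
Total cost: 0.24·1.2495 + 0.75·0.58624 = 0.73956.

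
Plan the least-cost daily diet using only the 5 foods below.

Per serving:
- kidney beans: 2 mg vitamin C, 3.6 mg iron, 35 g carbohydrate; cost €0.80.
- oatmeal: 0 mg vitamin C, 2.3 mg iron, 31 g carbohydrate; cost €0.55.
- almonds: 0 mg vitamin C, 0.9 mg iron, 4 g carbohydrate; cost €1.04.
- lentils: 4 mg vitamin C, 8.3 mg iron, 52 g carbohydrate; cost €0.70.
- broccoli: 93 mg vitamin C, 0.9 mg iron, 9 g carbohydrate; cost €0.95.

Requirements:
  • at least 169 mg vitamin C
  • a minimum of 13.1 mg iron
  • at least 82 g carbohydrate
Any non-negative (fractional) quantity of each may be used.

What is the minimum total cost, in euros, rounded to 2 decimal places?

€2.64

Set it up as a linear program. Let x1 = servings of kidney beans, x2 = servings of oatmeal, x3 = servings of almonds, x4 = servings of lentils, x5 = servings of broccoli.
Minimize 0.8x1 + 0.55x2 + 1.04x3 + 0.7x4 + 0.95x5 s.t.:
  2x1 + 4x4 + 93x5 ≥ 169   (vitamin C)
  3.6x1 + 2.3x2 + 0.9x3 + 8.3x4 + 0.9x5 ≥ 13.1   (iron)
  35x1 + 31x2 + 4x3 + 52x4 + 9x5 ≥ 82   (carbohydrate)
  x1, x2, x3, x4, x5 ≥ 0.
The cheapest feasible vertex uses only lentils, broccoli; kidney beans, oatmeal, almonds are not used. The vitamin C and iron requirements are met with equality.
That vertex is x4 = 1.388, x5 = 1.758.
Total cost: 0.7·1.388 + 0.95·1.758 = 2.6417.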